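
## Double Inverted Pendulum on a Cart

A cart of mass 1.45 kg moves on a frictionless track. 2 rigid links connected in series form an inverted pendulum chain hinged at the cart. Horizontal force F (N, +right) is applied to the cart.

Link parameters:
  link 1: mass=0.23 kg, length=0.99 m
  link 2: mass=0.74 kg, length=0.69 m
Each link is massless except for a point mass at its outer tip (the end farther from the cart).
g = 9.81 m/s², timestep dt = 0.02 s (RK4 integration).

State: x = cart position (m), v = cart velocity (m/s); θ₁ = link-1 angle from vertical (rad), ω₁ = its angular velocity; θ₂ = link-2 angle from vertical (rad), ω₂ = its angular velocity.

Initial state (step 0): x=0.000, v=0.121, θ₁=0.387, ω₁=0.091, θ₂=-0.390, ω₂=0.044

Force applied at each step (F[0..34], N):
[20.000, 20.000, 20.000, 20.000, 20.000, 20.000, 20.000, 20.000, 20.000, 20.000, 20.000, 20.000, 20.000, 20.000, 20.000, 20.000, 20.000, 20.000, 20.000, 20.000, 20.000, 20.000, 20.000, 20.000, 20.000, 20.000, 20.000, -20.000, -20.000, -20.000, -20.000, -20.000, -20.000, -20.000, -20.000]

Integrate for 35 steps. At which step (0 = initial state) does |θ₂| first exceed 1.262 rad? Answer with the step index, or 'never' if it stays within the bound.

Answer: 15

Derivation:
apply F[0]=+20.000 → step 1: x=0.005, v=0.370, θ₁=0.389, ω₁=0.106, θ₂=-0.394, ω₂=-0.413
apply F[1]=+20.000 → step 2: x=0.015, v=0.619, θ₁=0.391, ω₁=0.114, θ₂=-0.406, ω₂=-0.864
apply F[2]=+20.000 → step 3: x=0.030, v=0.870, θ₁=0.393, ω₁=0.109, θ₂=-0.428, ω₂=-1.306
apply F[3]=+20.000 → step 4: x=0.050, v=1.121, θ₁=0.395, ω₁=0.084, θ₂=-0.459, ω₂=-1.733
apply F[4]=+20.000 → step 5: x=0.075, v=1.375, θ₁=0.397, ω₁=0.034, θ₂=-0.497, ω₂=-2.144
apply F[5]=+20.000 → step 6: x=0.105, v=1.630, θ₁=0.397, ω₁=-0.047, θ₂=-0.544, ω₂=-2.535
apply F[6]=+20.000 → step 7: x=0.140, v=1.886, θ₁=0.395, ω₁=-0.162, θ₂=-0.599, ω₂=-2.908
apply F[7]=+20.000 → step 8: x=0.180, v=2.145, θ₁=0.390, ω₁=-0.316, θ₂=-0.660, ω₂=-3.262
apply F[8]=+20.000 → step 9: x=0.226, v=2.405, θ₁=0.382, ω₁=-0.511, θ₂=-0.729, ω₂=-3.597
apply F[9]=+20.000 → step 10: x=0.276, v=2.667, θ₁=0.369, ω₁=-0.751, θ₂=-0.804, ω₂=-3.915
apply F[10]=+20.000 → step 11: x=0.332, v=2.930, θ₁=0.351, ω₁=-1.038, θ₂=-0.886, ω₂=-4.213
apply F[11]=+20.000 → step 12: x=0.393, v=3.196, θ₁=0.327, ω₁=-1.373, θ₂=-0.973, ω₂=-4.488
apply F[12]=+20.000 → step 13: x=0.460, v=3.463, θ₁=0.296, ω₁=-1.758, θ₂=-1.065, ω₂=-4.734
apply F[13]=+20.000 → step 14: x=0.532, v=3.733, θ₁=0.257, ω₁=-2.191, θ₂=-1.162, ω₂=-4.940
apply F[14]=+20.000 → step 15: x=0.609, v=4.005, θ₁=0.208, ω₁=-2.668, θ₂=-1.262, ω₂=-5.090
apply F[15]=+20.000 → step 16: x=0.692, v=4.279, θ₁=0.150, ω₁=-3.181, θ₂=-1.365, ω₂=-5.164
apply F[16]=+20.000 → step 17: x=0.781, v=4.555, θ₁=0.081, ω₁=-3.719, θ₂=-1.468, ω₂=-5.135
apply F[17]=+20.000 → step 18: x=0.874, v=4.832, θ₁=0.001, ω₁=-4.263, θ₂=-1.569, ω₂=-4.974
apply F[18]=+20.000 → step 19: x=0.974, v=5.106, θ₁=-0.090, ω₁=-4.796, θ₂=-1.666, ω₂=-4.652
apply F[19]=+20.000 → step 20: x=1.079, v=5.374, θ₁=-0.191, ω₁=-5.299, θ₂=-1.754, ω₂=-4.148
apply F[20]=+20.000 → step 21: x=1.189, v=5.631, θ₁=-0.301, ω₁=-5.763, θ₂=-1.830, ω₂=-3.449
apply F[21]=+20.000 → step 22: x=1.304, v=5.872, θ₁=-0.421, ω₁=-6.191, θ₂=-1.891, ω₂=-2.555
apply F[22]=+20.000 → step 23: x=1.423, v=6.092, θ₁=-0.549, ω₁=-6.607, θ₂=-1.931, ω₂=-1.469
apply F[23]=+20.000 → step 24: x=1.547, v=6.283, θ₁=-0.686, ω₁=-7.055, θ₂=-1.948, ω₂=-0.180
apply F[24]=+20.000 → step 25: x=1.674, v=6.433, θ₁=-0.832, ω₁=-7.616, θ₂=-1.937, ω₂=1.363
apply F[25]=+20.000 → step 26: x=1.804, v=6.509, θ₁=-0.992, ω₁=-8.423, θ₂=-1.891, ω₂=3.302
apply F[26]=+20.000 → step 27: x=1.934, v=6.409, θ₁=-1.172, ω₁=-9.723, θ₂=-1.800, ω₂=5.953
apply F[27]=-20.000 → step 28: x=2.053, v=5.450, θ₁=-1.381, ω₁=-11.168, θ₂=-1.654, ω₂=8.665
apply F[28]=-20.000 → step 29: x=2.147, v=3.895, θ₁=-1.613, ω₁=-11.671, θ₂=-1.467, ω₂=9.360
apply F[29]=-20.000 → step 30: x=2.212, v=2.679, θ₁=-1.835, ω₁=-10.461, θ₂=-1.305, ω₂=6.615
apply F[30]=-20.000 → step 31: x=2.258, v=1.958, θ₁=-2.034, ω₁=-9.612, θ₂=-1.201, ω₂=3.921
apply F[31]=-20.000 → step 32: x=2.291, v=1.419, θ₁=-2.223, ω₁=-9.295, θ₂=-1.146, ω₂=1.616
apply F[32]=-20.000 → step 33: x=2.315, v=0.947, θ₁=-2.408, ω₁=-9.300, θ₂=-1.136, ω₂=-0.636
apply F[33]=-20.000 → step 34: x=2.329, v=0.510, θ₁=-2.596, ω₁=-9.455, θ₂=-1.172, ω₂=-3.048
apply F[34]=-20.000 → step 35: x=2.336, v=0.108, θ₁=-2.786, ω₁=-9.572, θ₂=-1.259, ω₂=-5.683
|θ₂| = 1.26205 > 1.262 first at step 15.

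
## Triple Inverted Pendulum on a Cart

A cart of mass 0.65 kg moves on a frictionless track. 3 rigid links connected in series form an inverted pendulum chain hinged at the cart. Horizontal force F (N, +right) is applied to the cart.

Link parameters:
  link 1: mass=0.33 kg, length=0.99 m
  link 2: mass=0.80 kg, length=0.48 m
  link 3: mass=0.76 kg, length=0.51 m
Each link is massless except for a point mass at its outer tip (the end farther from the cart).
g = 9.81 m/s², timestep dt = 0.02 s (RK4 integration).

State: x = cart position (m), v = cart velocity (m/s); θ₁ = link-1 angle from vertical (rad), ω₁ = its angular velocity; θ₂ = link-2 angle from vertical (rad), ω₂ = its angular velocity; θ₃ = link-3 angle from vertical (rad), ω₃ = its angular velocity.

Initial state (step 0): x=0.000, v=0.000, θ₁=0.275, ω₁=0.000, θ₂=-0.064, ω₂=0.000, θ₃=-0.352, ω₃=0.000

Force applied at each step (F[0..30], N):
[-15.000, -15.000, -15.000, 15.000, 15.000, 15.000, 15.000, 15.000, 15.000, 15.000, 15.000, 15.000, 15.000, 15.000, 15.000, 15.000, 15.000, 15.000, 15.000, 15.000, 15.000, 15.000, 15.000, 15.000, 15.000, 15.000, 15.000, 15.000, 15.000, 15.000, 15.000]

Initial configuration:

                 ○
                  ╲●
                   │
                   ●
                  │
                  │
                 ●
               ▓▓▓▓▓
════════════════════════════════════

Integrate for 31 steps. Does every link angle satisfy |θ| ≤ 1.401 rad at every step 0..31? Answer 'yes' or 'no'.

apply F[0]=-15.000 → step 1: x=-0.005, v=-0.488, θ₁=0.281, ω₁=0.578, θ₂=-0.065, ω₂=-0.117, θ₃=-0.352, ω₃=-0.034
apply F[1]=-15.000 → step 2: x=-0.019, v=-0.968, θ₁=0.298, ω₁=1.133, θ₂=-0.068, ω₂=-0.198, θ₃=-0.353, ω₃=-0.056
apply F[2]=-15.000 → step 3: x=-0.044, v=-1.432, θ₁=0.326, ω₁=1.646, θ₂=-0.073, ω₂=-0.211, θ₃=-0.354, ω₃=-0.059
apply F[3]=+15.000 → step 4: x=-0.069, v=-1.100, θ₁=0.359, ω₁=1.626, θ₂=-0.083, ω₂=-0.789, θ₃=-0.357, ω₃=-0.184
apply F[4]=+15.000 → step 5: x=-0.087, v=-0.768, θ₁=0.391, ω₁=1.612, θ₂=-0.104, ω₂=-1.389, θ₃=-0.362, ω₃=-0.290
apply F[5]=+15.000 → step 6: x=-0.099, v=-0.431, θ₁=0.423, ω₁=1.590, θ₂=-0.138, ω₂=-2.001, θ₃=-0.368, ω₃=-0.372
apply F[6]=+15.000 → step 7: x=-0.105, v=-0.087, θ₁=0.454, ω₁=1.545, θ₂=-0.184, ω₂=-2.611, θ₃=-0.376, ω₃=-0.428
apply F[7]=+15.000 → step 8: x=-0.103, v=0.267, θ₁=0.485, ω₁=1.463, θ₂=-0.243, ω₂=-3.213, θ₃=-0.385, ω₃=-0.460
apply F[8]=+15.000 → step 9: x=-0.094, v=0.629, θ₁=0.513, ω₁=1.336, θ₂=-0.313, ω₂=-3.801, θ₃=-0.395, ω₃=-0.473
apply F[9]=+15.000 → step 10: x=-0.078, v=0.999, θ₁=0.538, ω₁=1.156, θ₂=-0.395, ω₂=-4.377, θ₃=-0.404, ω₃=-0.475
apply F[10]=+15.000 → step 11: x=-0.054, v=1.373, θ₁=0.558, ω₁=0.916, θ₂=-0.488, ω₂=-4.948, θ₃=-0.414, ω₃=-0.477
apply F[11]=+15.000 → step 12: x=-0.023, v=1.750, θ₁=0.574, ω₁=0.608, θ₂=-0.593, ω₂=-5.520, θ₃=-0.423, ω₃=-0.487
apply F[12]=+15.000 → step 13: x=0.016, v=2.127, θ₁=0.582, ω₁=0.224, θ₂=-0.709, ω₂=-6.103, θ₃=-0.433, ω₃=-0.520
apply F[13]=+15.000 → step 14: x=0.062, v=2.501, θ₁=0.582, ω₁=-0.245, θ₂=-0.837, ω₂=-6.704, θ₃=-0.444, ω₃=-0.591
apply F[14]=+15.000 → step 15: x=0.116, v=2.871, θ₁=0.572, ω₁=-0.808, θ₂=-0.977, ω₂=-7.329, θ₃=-0.457, ω₃=-0.718
apply F[15]=+15.000 → step 16: x=0.177, v=3.236, θ₁=0.549, ω₁=-1.475, θ₂=-1.130, ω₂=-7.976, θ₃=-0.474, ω₃=-0.923
apply F[16]=+15.000 → step 17: x=0.245, v=3.599, θ₁=0.512, ω₁=-2.250, θ₂=-1.296, ω₂=-8.636, θ₃=-0.495, ω₃=-1.227
apply F[17]=+15.000 → step 18: x=0.321, v=3.966, θ₁=0.458, ω₁=-3.134, θ₂=-1.475, ω₂=-9.279, θ₃=-0.523, ω₃=-1.646
apply F[18]=+15.000 → step 19: x=0.404, v=4.345, θ₁=0.386, ω₁=-4.112, θ₂=-1.667, ω₂=-9.849, θ₃=-0.562, ω₃=-2.181
apply F[19]=+15.000 → step 20: x=0.495, v=4.752, θ₁=0.294, ω₁=-5.152, θ₂=-1.868, ω₂=-10.240, θ₃=-0.611, ω₃=-2.801
apply F[20]=+15.000 → step 21: x=0.595, v=5.197, θ₁=0.180, ω₁=-6.181, θ₂=-2.074, ω₂=-10.277, θ₃=-0.674, ω₃=-3.419
apply F[21]=+15.000 → step 22: x=0.703, v=5.670, θ₁=0.047, ω₁=-7.072, θ₂=-2.275, ω₂=-9.729, θ₃=-0.747, ω₃=-3.883
apply F[22]=+15.000 → step 23: x=0.821, v=6.119, θ₁=-0.101, ω₁=-7.665, θ₂=-2.458, ω₂=-8.417, θ₃=-0.827, ω₃=-4.034
apply F[23]=+15.000 → step 24: x=0.947, v=6.465, θ₁=-0.257, ω₁=-7.866, θ₂=-2.607, ω₂=-6.408, θ₃=-0.906, ω₃=-3.832
apply F[24]=+15.000 → step 25: x=1.079, v=6.683, θ₁=-0.413, ω₁=-7.749, θ₂=-2.712, ω₂=-4.028, θ₃=-0.979, ω₃=-3.408
apply F[25]=+15.000 → step 26: x=1.214, v=6.810, θ₁=-0.566, ω₁=-7.503, θ₂=-2.768, ω₂=-1.620, θ₃=-1.042, ω₃=-2.945
apply F[26]=+15.000 → step 27: x=1.351, v=6.900, θ₁=-0.714, ω₁=-7.296, θ₂=-2.778, ω₂=0.644, θ₃=-1.097, ω₃=-2.570
apply F[27]=+15.000 → step 28: x=1.490, v=6.977, θ₁=-0.859, ω₁=-7.233, θ₂=-2.744, ω₂=2.758, θ₃=-1.146, ω₃=-2.344
apply F[28]=+15.000 → step 29: x=1.630, v=7.034, θ₁=-1.004, ω₁=-7.384, θ₂=-2.668, ω₂=4.836, θ₃=-1.192, ω₃=-2.309
apply F[29]=+15.000 → step 30: x=1.771, v=7.024, θ₁=-1.156, ω₁=-7.835, θ₂=-2.549, ω₂=7.106, θ₃=-1.240, ω₃=-2.530
apply F[30]=+15.000 → step 31: x=1.910, v=6.816, θ₁=-1.321, ω₁=-8.764, θ₂=-2.379, ω₂=10.018, θ₃=-1.296, ω₃=-3.171
Max |angle| over trajectory = 2.778 rad; bound = 1.401 → exceeded.

Answer: no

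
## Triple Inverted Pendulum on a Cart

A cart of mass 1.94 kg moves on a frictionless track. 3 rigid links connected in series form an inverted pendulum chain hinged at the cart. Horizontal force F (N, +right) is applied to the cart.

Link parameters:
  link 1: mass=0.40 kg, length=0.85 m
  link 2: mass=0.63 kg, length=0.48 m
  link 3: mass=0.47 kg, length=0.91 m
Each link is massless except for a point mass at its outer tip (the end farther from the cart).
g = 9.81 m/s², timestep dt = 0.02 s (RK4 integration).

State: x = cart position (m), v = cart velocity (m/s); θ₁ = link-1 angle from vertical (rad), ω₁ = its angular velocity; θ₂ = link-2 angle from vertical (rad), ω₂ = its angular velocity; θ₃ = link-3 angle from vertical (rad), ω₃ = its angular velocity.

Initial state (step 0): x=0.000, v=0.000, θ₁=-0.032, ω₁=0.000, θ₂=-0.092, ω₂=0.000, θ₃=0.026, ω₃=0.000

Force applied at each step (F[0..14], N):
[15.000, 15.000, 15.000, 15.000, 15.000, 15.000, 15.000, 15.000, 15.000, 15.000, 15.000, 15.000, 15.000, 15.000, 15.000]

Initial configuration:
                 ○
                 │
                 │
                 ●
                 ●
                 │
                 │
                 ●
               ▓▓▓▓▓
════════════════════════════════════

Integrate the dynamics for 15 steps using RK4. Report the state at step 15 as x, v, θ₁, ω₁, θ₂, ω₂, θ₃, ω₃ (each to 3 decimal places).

Answer: x=0.367, v=2.426, θ₁=-0.458, ω₁=-3.125, θ₂=-0.296, ω₂=-0.971, θ₃=0.125, ω₃=0.512

Derivation:
apply F[0]=+15.000 → step 1: x=0.002, v=0.159, θ₁=-0.034, ω₁=-0.159, θ₂=-0.093, ω₂=-0.122, θ₃=0.026, ω₃=0.042
apply F[1]=+15.000 → step 2: x=0.006, v=0.319, θ₁=-0.038, ω₁=-0.319, θ₂=-0.097, ω₂=-0.242, θ₃=0.028, ω₃=0.085
apply F[2]=+15.000 → step 3: x=0.014, v=0.480, θ₁=-0.046, ω₁=-0.484, θ₂=-0.103, ω₂=-0.360, θ₃=0.030, ω₃=0.130
apply F[3]=+15.000 → step 4: x=0.026, v=0.641, θ₁=-0.058, ω₁=-0.655, θ₂=-0.111, ω₂=-0.473, θ₃=0.033, ω₃=0.176
apply F[4]=+15.000 → step 5: x=0.040, v=0.805, θ₁=-0.073, ω₁=-0.833, θ₂=-0.122, ω₂=-0.581, θ₃=0.037, ω₃=0.225
apply F[5]=+15.000 → step 6: x=0.058, v=0.969, θ₁=-0.091, ω₁=-1.022, θ₂=-0.134, ω₂=-0.679, θ₃=0.042, ω₃=0.276
apply F[6]=+15.000 → step 7: x=0.079, v=1.136, θ₁=-0.114, ω₁=-1.221, θ₂=-0.149, ω₂=-0.767, θ₃=0.048, ω₃=0.328
apply F[7]=+15.000 → step 8: x=0.103, v=1.304, θ₁=-0.140, ω₁=-1.433, θ₂=-0.165, ω₂=-0.840, θ₃=0.055, ω₃=0.380
apply F[8]=+15.000 → step 9: x=0.131, v=1.472, θ₁=-0.171, ω₁=-1.658, θ₂=-0.182, ω₂=-0.896, θ₃=0.063, ω₃=0.430
apply F[9]=+15.000 → step 10: x=0.162, v=1.641, θ₁=-0.206, ω₁=-1.895, θ₂=-0.201, ω₂=-0.933, θ₃=0.072, ω₃=0.476
apply F[10]=+15.000 → step 11: x=0.197, v=1.808, θ₁=-0.247, ω₁=-2.142, θ₂=-0.220, ω₂=-0.953, θ₃=0.082, ω₃=0.514
apply F[11]=+15.000 → step 12: x=0.234, v=1.972, θ₁=-0.292, ω₁=-2.395, θ₂=-0.239, ω₂=-0.957, θ₃=0.093, ω₃=0.540
apply F[12]=+15.000 → step 13: x=0.275, v=2.132, θ₁=-0.343, ω₁=-2.648, θ₂=-0.258, ω₂=-0.953, θ₃=0.104, ω₃=0.550
apply F[13]=+15.000 → step 14: x=0.320, v=2.284, θ₁=-0.398, ω₁=-2.894, θ₂=-0.277, ω₂=-0.953, θ₃=0.115, ω₃=0.542
apply F[14]=+15.000 → step 15: x=0.367, v=2.426, θ₁=-0.458, ω₁=-3.125, θ₂=-0.296, ω₂=-0.971, θ₃=0.125, ω₃=0.512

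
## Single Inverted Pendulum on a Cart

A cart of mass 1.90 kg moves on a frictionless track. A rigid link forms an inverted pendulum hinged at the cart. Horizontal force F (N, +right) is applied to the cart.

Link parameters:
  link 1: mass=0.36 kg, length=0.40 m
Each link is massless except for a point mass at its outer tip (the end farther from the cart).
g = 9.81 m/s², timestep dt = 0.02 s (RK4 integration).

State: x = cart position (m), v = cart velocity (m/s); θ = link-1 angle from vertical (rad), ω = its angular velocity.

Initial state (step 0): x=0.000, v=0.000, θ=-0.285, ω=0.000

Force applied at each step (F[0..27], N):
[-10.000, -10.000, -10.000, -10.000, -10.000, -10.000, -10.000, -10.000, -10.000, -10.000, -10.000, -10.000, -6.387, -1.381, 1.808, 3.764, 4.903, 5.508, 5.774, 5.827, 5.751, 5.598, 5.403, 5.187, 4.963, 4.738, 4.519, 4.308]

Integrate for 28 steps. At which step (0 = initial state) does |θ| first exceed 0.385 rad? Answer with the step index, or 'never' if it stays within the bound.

Answer: never

Derivation:
apply F[0]=-10.000 → step 1: x=-0.001, v=-0.094, θ=-0.284, ω=0.087
apply F[1]=-10.000 → step 2: x=-0.004, v=-0.188, θ=-0.281, ω=0.176
apply F[2]=-10.000 → step 3: x=-0.008, v=-0.282, θ=-0.277, ω=0.267
apply F[3]=-10.000 → step 4: x=-0.015, v=-0.376, θ=-0.271, ω=0.361
apply F[4]=-10.000 → step 5: x=-0.023, v=-0.471, θ=-0.263, ω=0.460
apply F[5]=-10.000 → step 6: x=-0.034, v=-0.566, θ=-0.252, ω=0.564
apply F[6]=-10.000 → step 7: x=-0.046, v=-0.661, θ=-0.240, ω=0.676
apply F[7]=-10.000 → step 8: x=-0.060, v=-0.757, θ=-0.225, ω=0.797
apply F[8]=-10.000 → step 9: x=-0.076, v=-0.854, θ=-0.208, ω=0.928
apply F[9]=-10.000 → step 10: x=-0.094, v=-0.952, θ=-0.188, ω=1.071
apply F[10]=-10.000 → step 11: x=-0.115, v=-1.051, θ=-0.165, ω=1.227
apply F[11]=-10.000 → step 12: x=-0.137, v=-1.150, θ=-0.139, ω=1.399
apply F[12]=-6.387 → step 13: x=-0.160, v=-1.213, θ=-0.110, ω=1.494
apply F[13]=-1.381 → step 14: x=-0.185, v=-1.224, θ=-0.080, ω=1.476
apply F[14]=+1.808 → step 15: x=-0.209, v=-1.203, θ=-0.052, ω=1.390
apply F[15]=+3.764 → step 16: x=-0.232, v=-1.162, θ=-0.025, ω=1.269
apply F[16]=+4.903 → step 17: x=-0.255, v=-1.110, θ=-0.001, ω=1.133
apply F[17]=+5.508 → step 18: x=-0.277, v=-1.053, θ=0.020, ω=0.994
apply F[18]=+5.774 → step 19: x=-0.297, v=-0.993, θ=0.039, ω=0.859
apply F[19]=+5.827 → step 20: x=-0.317, v=-0.933, θ=0.055, ω=0.733
apply F[20]=+5.751 → step 21: x=-0.335, v=-0.875, θ=0.068, ω=0.618
apply F[21]=+5.598 → step 22: x=-0.352, v=-0.819, θ=0.079, ω=0.514
apply F[22]=+5.403 → step 23: x=-0.367, v=-0.765, θ=0.089, ω=0.421
apply F[23]=+5.187 → step 24: x=-0.382, v=-0.714, θ=0.096, ω=0.339
apply F[24]=+4.963 → step 25: x=-0.396, v=-0.665, θ=0.102, ω=0.268
apply F[25]=+4.738 → step 26: x=-0.409, v=-0.620, θ=0.107, ω=0.205
apply F[26]=+4.519 → step 27: x=-0.421, v=-0.576, θ=0.111, ω=0.150
apply F[27]=+4.308 → step 28: x=-0.432, v=-0.535, θ=0.113, ω=0.103
max |θ| = 0.285 ≤ 0.385 over all 29 states.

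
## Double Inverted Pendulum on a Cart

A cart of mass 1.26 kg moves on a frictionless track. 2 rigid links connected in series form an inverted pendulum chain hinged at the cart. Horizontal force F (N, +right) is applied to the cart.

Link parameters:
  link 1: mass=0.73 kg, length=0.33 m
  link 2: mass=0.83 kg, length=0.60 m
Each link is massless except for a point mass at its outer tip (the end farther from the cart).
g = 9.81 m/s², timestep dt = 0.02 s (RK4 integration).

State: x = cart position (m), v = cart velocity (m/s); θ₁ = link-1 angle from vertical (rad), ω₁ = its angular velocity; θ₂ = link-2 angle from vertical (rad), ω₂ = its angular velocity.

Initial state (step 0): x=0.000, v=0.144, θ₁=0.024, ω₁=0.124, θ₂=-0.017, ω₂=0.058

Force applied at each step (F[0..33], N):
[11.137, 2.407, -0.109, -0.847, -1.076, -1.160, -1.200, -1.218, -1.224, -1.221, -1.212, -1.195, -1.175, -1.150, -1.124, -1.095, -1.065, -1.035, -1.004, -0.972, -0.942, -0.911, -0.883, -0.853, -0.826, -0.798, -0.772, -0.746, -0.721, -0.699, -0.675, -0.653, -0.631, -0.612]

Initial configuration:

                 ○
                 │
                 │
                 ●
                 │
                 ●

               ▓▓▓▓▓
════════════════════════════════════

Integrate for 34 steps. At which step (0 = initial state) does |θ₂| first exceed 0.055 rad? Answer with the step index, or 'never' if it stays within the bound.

Answer: never

Derivation:
apply F[0]=+11.137 → step 1: x=0.005, v=0.315, θ₁=0.022, ω₁=-0.352, θ₂=-0.016, ω₂=0.029
apply F[1]=+2.407 → step 2: x=0.011, v=0.349, θ₁=0.014, ω₁=-0.421, θ₂=-0.016, ω₂=0.006
apply F[2]=-0.109 → step 3: x=0.018, v=0.345, θ₁=0.006, ω₁=-0.386, θ₂=-0.016, ω₂=-0.012
apply F[3]=-0.847 → step 4: x=0.025, v=0.331, θ₁=-0.001, ω₁=-0.329, θ₂=-0.016, ω₂=-0.025
apply F[4]=-1.076 → step 5: x=0.031, v=0.315, θ₁=-0.007, ω₁=-0.275, θ₂=-0.017, ω₂=-0.033
apply F[5]=-1.160 → step 6: x=0.037, v=0.299, θ₁=-0.012, ω₁=-0.227, θ₂=-0.018, ω₂=-0.039
apply F[6]=-1.200 → step 7: x=0.043, v=0.283, θ₁=-0.016, ω₁=-0.186, θ₂=-0.018, ω₂=-0.041
apply F[7]=-1.218 → step 8: x=0.049, v=0.268, θ₁=-0.020, ω₁=-0.151, θ₂=-0.019, ω₂=-0.042
apply F[8]=-1.224 → step 9: x=0.054, v=0.254, θ₁=-0.022, ω₁=-0.121, θ₂=-0.020, ω₂=-0.041
apply F[9]=-1.221 → step 10: x=0.059, v=0.240, θ₁=-0.025, ω₁=-0.096, θ₂=-0.021, ω₂=-0.038
apply F[10]=-1.212 → step 11: x=0.064, v=0.227, θ₁=-0.026, ω₁=-0.074, θ₂=-0.022, ω₂=-0.035
apply F[11]=-1.195 → step 12: x=0.068, v=0.215, θ₁=-0.028, ω₁=-0.056, θ₂=-0.022, ω₂=-0.032
apply F[12]=-1.175 → step 13: x=0.072, v=0.203, θ₁=-0.028, ω₁=-0.040, θ₂=-0.023, ω₂=-0.028
apply F[13]=-1.150 → step 14: x=0.076, v=0.191, θ₁=-0.029, ω₁=-0.027, θ₂=-0.023, ω₂=-0.024
apply F[14]=-1.124 → step 15: x=0.080, v=0.181, θ₁=-0.030, ω₁=-0.016, θ₂=-0.024, ω₂=-0.020
apply F[15]=-1.095 → step 16: x=0.083, v=0.171, θ₁=-0.030, ω₁=-0.007, θ₂=-0.024, ω₂=-0.016
apply F[16]=-1.065 → step 17: x=0.087, v=0.161, θ₁=-0.030, ω₁=0.000, θ₂=-0.024, ω₂=-0.012
apply F[17]=-1.035 → step 18: x=0.090, v=0.152, θ₁=-0.030, ω₁=0.007, θ₂=-0.025, ω₂=-0.008
apply F[18]=-1.004 → step 19: x=0.093, v=0.143, θ₁=-0.030, ω₁=0.012, θ₂=-0.025, ω₂=-0.005
apply F[19]=-0.972 → step 20: x=0.096, v=0.135, θ₁=-0.029, ω₁=0.016, θ₂=-0.025, ω₂=-0.001
apply F[20]=-0.942 → step 21: x=0.098, v=0.127, θ₁=-0.029, ω₁=0.020, θ₂=-0.025, ω₂=0.002
apply F[21]=-0.911 → step 22: x=0.101, v=0.120, θ₁=-0.029, ω₁=0.023, θ₂=-0.025, ω₂=0.005
apply F[22]=-0.883 → step 23: x=0.103, v=0.112, θ₁=-0.028, ω₁=0.025, θ₂=-0.025, ω₂=0.007
apply F[23]=-0.853 → step 24: x=0.105, v=0.106, θ₁=-0.028, ω₁=0.027, θ₂=-0.024, ω₂=0.009
apply F[24]=-0.826 → step 25: x=0.107, v=0.099, θ₁=-0.027, ω₁=0.028, θ₂=-0.024, ω₂=0.012
apply F[25]=-0.798 → step 26: x=0.109, v=0.093, θ₁=-0.026, ω₁=0.029, θ₂=-0.024, ω₂=0.013
apply F[26]=-0.772 → step 27: x=0.111, v=0.087, θ₁=-0.026, ω₁=0.030, θ₂=-0.024, ω₂=0.015
apply F[27]=-0.746 → step 28: x=0.113, v=0.081, θ₁=-0.025, ω₁=0.030, θ₂=-0.023, ω₂=0.017
apply F[28]=-0.721 → step 29: x=0.114, v=0.076, θ₁=-0.025, ω₁=0.030, θ₂=-0.023, ω₂=0.018
apply F[29]=-0.699 → step 30: x=0.116, v=0.071, θ₁=-0.024, ω₁=0.030, θ₂=-0.023, ω₂=0.019
apply F[30]=-0.675 → step 31: x=0.117, v=0.066, θ₁=-0.023, ω₁=0.030, θ₂=-0.022, ω₂=0.020
apply F[31]=-0.653 → step 32: x=0.118, v=0.061, θ₁=-0.023, ω₁=0.030, θ₂=-0.022, ω₂=0.021
apply F[32]=-0.631 → step 33: x=0.119, v=0.057, θ₁=-0.022, ω₁=0.030, θ₂=-0.021, ω₂=0.021
apply F[33]=-0.612 → step 34: x=0.121, v=0.052, θ₁=-0.022, ω₁=0.030, θ₂=-0.021, ω₂=0.022
max |θ₂| = 0.025 ≤ 0.055 over all 35 states.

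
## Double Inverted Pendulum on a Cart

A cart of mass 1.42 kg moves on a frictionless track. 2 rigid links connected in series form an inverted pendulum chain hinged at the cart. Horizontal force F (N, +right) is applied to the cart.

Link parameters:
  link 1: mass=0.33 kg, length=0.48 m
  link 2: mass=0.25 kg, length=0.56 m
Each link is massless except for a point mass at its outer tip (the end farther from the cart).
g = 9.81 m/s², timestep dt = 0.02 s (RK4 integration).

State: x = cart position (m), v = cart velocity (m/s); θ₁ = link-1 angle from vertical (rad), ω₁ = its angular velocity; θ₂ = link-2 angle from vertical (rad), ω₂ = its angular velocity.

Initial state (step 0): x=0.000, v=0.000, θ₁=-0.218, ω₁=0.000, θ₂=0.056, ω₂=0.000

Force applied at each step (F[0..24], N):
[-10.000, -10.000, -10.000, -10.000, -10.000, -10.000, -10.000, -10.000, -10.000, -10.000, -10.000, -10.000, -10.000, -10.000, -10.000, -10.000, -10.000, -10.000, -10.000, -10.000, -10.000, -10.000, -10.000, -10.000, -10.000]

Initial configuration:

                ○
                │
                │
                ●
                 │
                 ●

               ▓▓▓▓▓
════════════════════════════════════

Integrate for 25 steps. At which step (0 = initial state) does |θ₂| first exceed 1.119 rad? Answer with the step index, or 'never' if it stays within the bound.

Answer: never

Derivation:
apply F[0]=-10.000 → step 1: x=-0.001, v=-0.123, θ₁=-0.217, ω₁=0.076, θ₂=0.058, ω₂=0.176
apply F[1]=-10.000 → step 2: x=-0.005, v=-0.245, θ₁=-0.215, ω₁=0.153, θ₂=0.063, ω₂=0.352
apply F[2]=-10.000 → step 3: x=-0.011, v=-0.369, θ₁=-0.211, ω₁=0.232, θ₂=0.072, ω₂=0.530
apply F[3]=-10.000 → step 4: x=-0.020, v=-0.492, θ₁=-0.206, ω₁=0.314, θ₂=0.084, ω₂=0.709
apply F[4]=-10.000 → step 5: x=-0.031, v=-0.617, θ₁=-0.199, ω₁=0.400, θ₂=0.100, ω₂=0.891
apply F[5]=-10.000 → step 6: x=-0.044, v=-0.742, θ₁=-0.190, ω₁=0.492, θ₂=0.120, ω₂=1.076
apply F[6]=-10.000 → step 7: x=-0.060, v=-0.868, θ₁=-0.179, ω₁=0.590, θ₂=0.143, ω₂=1.264
apply F[7]=-10.000 → step 8: x=-0.079, v=-0.996, θ₁=-0.166, ω₁=0.697, θ₂=0.170, ω₂=1.455
apply F[8]=-10.000 → step 9: x=-0.100, v=-1.125, θ₁=-0.151, ω₁=0.815, θ₂=0.202, ω₂=1.648
apply F[9]=-10.000 → step 10: x=-0.124, v=-1.256, θ₁=-0.133, ω₁=0.946, θ₂=0.236, ω₂=1.842
apply F[10]=-10.000 → step 11: x=-0.151, v=-1.388, θ₁=-0.113, ω₁=1.094, θ₂=0.275, ω₂=2.035
apply F[11]=-10.000 → step 12: x=-0.180, v=-1.523, θ₁=-0.089, ω₁=1.260, θ₂=0.318, ω₂=2.226
apply F[12]=-10.000 → step 13: x=-0.211, v=-1.659, θ₁=-0.062, ω₁=1.448, θ₂=0.364, ω₂=2.413
apply F[13]=-10.000 → step 14: x=-0.246, v=-1.797, θ₁=-0.031, ω₁=1.662, θ₂=0.414, ω₂=2.590
apply F[14]=-10.000 → step 15: x=-0.283, v=-1.937, θ₁=0.004, ω₁=1.906, θ₂=0.468, ω₂=2.754
apply F[15]=-10.000 → step 16: x=-0.324, v=-2.079, θ₁=0.045, ω₁=2.182, θ₂=0.524, ω₂=2.900
apply F[16]=-10.000 → step 17: x=-0.367, v=-2.222, θ₁=0.092, ω₁=2.495, θ₂=0.584, ω₂=3.021
apply F[17]=-10.000 → step 18: x=-0.412, v=-2.366, θ₁=0.145, ω₁=2.846, θ₂=0.645, ω₂=3.109
apply F[18]=-10.000 → step 19: x=-0.461, v=-2.509, θ₁=0.206, ω₁=3.237, θ₂=0.708, ω₂=3.158
apply F[19]=-10.000 → step 20: x=-0.513, v=-2.650, θ₁=0.275, ω₁=3.667, θ₂=0.771, ω₂=3.158
apply F[20]=-10.000 → step 21: x=-0.567, v=-2.786, θ₁=0.353, ω₁=4.133, θ₂=0.834, ω₂=3.104
apply F[21]=-10.000 → step 22: x=-0.624, v=-2.914, θ₁=0.441, ω₁=4.630, θ₂=0.895, ω₂=2.990
apply F[22]=-10.000 → step 23: x=-0.684, v=-3.030, θ₁=0.538, ω₁=5.149, θ₂=0.953, ω₂=2.818
apply F[23]=-10.000 → step 24: x=-0.745, v=-3.128, θ₁=0.647, ω₁=5.678, θ₂=1.007, ω₂=2.598
apply F[24]=-10.000 → step 25: x=-0.809, v=-3.203, θ₁=0.765, ω₁=6.200, θ₂=1.057, ω₂=2.350
max |θ₂| = 1.057 ≤ 1.119 over all 26 states.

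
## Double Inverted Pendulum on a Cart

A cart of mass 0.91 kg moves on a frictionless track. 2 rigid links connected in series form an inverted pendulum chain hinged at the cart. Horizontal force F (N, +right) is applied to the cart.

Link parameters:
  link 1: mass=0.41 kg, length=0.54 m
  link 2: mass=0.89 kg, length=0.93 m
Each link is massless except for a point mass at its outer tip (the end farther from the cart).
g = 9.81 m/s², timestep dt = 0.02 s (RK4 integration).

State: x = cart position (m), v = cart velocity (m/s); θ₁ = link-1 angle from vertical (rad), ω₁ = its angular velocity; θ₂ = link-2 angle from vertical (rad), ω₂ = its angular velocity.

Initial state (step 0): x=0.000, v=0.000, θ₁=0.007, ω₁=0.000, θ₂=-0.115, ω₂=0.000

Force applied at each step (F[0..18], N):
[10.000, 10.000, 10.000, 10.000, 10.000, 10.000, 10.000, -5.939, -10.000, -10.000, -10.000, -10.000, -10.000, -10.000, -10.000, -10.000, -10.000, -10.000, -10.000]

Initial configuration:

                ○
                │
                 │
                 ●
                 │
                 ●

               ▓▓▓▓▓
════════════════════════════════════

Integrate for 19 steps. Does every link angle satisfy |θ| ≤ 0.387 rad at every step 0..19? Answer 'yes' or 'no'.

Answer: no

Derivation:
apply F[0]=+10.000 → step 1: x=0.002, v=0.218, θ₁=0.004, ω₁=-0.310, θ₂=-0.116, ω₂=-0.079
apply F[1]=+10.000 → step 2: x=0.009, v=0.438, θ₁=-0.005, ω₁=-0.630, θ₂=-0.118, ω₂=-0.153
apply F[2]=+10.000 → step 3: x=0.020, v=0.661, θ₁=-0.021, ω₁=-0.970, θ₂=-0.122, ω₂=-0.219
apply F[3]=+10.000 → step 4: x=0.035, v=0.889, θ₁=-0.044, ω₁=-1.340, θ₂=-0.127, ω₂=-0.273
apply F[4]=+10.000 → step 5: x=0.055, v=1.121, θ₁=-0.075, ω₁=-1.749, θ₂=-0.133, ω₂=-0.310
apply F[5]=+10.000 → step 6: x=0.080, v=1.358, θ₁=-0.115, ω₁=-2.198, θ₂=-0.139, ω₂=-0.328
apply F[6]=+10.000 → step 7: x=0.110, v=1.597, θ₁=-0.163, ω₁=-2.683, θ₂=-0.146, ω₂=-0.330
apply F[7]=-5.939 → step 8: x=0.141, v=1.502, θ₁=-0.216, ω₁=-2.602, θ₂=-0.152, ω₂=-0.312
apply F[8]=-10.000 → step 9: x=0.169, v=1.336, θ₁=-0.266, ω₁=-2.445, θ₂=-0.158, ω₂=-0.265
apply F[9]=-10.000 → step 10: x=0.194, v=1.183, θ₁=-0.314, ω₁=-2.362, θ₂=-0.163, ω₂=-0.193
apply F[10]=-10.000 → step 11: x=0.216, v=1.040, θ₁=-0.361, ω₁=-2.343, θ₂=-0.166, ω₂=-0.097
apply F[11]=-10.000 → step 12: x=0.236, v=0.905, θ₁=-0.409, ω₁=-2.380, θ₂=-0.166, ω₂=0.019
apply F[12]=-10.000 → step 13: x=0.253, v=0.773, θ₁=-0.457, ω₁=-2.462, θ₂=-0.165, ω₂=0.151
apply F[13]=-10.000 → step 14: x=0.267, v=0.643, θ₁=-0.507, ω₁=-2.579, θ₂=-0.160, ω₂=0.296
apply F[14]=-10.000 → step 15: x=0.278, v=0.512, θ₁=-0.560, ω₁=-2.722, θ₂=-0.153, ω₂=0.449
apply F[15]=-10.000 → step 16: x=0.287, v=0.378, θ₁=-0.616, ω₁=-2.879, θ₂=-0.142, ω₂=0.606
apply F[16]=-10.000 → step 17: x=0.293, v=0.238, θ₁=-0.675, ω₁=-3.045, θ₂=-0.129, ω₂=0.760
apply F[17]=-10.000 → step 18: x=0.297, v=0.091, θ₁=-0.738, ω₁=-3.211, θ₂=-0.112, ω₂=0.909
apply F[18]=-10.000 → step 19: x=0.297, v=-0.063, θ₁=-0.804, ω₁=-3.375, θ₂=-0.092, ω₂=1.048
Max |angle| over trajectory = 0.804 rad; bound = 0.387 → exceeded.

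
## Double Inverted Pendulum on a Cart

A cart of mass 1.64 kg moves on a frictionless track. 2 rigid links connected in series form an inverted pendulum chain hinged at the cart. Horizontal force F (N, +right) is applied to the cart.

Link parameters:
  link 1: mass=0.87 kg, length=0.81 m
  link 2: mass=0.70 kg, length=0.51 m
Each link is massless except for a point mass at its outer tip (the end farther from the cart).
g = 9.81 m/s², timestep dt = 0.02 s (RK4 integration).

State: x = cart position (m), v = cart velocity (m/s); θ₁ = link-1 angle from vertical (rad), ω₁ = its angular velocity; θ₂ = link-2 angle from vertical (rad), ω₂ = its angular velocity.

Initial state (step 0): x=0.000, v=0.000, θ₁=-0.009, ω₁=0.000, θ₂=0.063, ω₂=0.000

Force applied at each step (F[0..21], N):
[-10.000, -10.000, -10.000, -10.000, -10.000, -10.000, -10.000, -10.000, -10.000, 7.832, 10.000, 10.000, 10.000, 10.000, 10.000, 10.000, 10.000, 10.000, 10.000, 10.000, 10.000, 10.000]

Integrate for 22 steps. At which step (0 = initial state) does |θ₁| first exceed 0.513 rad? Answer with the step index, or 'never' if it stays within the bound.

apply F[0]=-10.000 → step 1: x=-0.001, v=-0.120, θ₁=-0.008, ω₁=0.133, θ₂=0.063, ω₂=0.050
apply F[1]=-10.000 → step 2: x=-0.005, v=-0.241, θ₁=-0.004, ω₁=0.267, θ₂=0.065, ω₂=0.098
apply F[2]=-10.000 → step 3: x=-0.011, v=-0.363, θ₁=0.003, ω₁=0.404, θ₂=0.067, ω₂=0.144
apply F[3]=-10.000 → step 4: x=-0.019, v=-0.486, θ₁=0.013, ω₁=0.547, θ₂=0.071, ω₂=0.185
apply F[4]=-10.000 → step 5: x=-0.030, v=-0.612, θ₁=0.025, ω₁=0.696, θ₂=0.075, ω₂=0.221
apply F[5]=-10.000 → step 6: x=-0.044, v=-0.739, θ₁=0.040, ω₁=0.853, θ₂=0.080, ω₂=0.250
apply F[6]=-10.000 → step 7: x=-0.060, v=-0.869, θ₁=0.059, ω₁=1.020, θ₂=0.085, ω₂=0.270
apply F[7]=-10.000 → step 8: x=-0.079, v=-1.002, θ₁=0.081, ω₁=1.198, θ₂=0.090, ω₂=0.281
apply F[8]=-10.000 → step 9: x=-0.100, v=-1.138, θ₁=0.107, ω₁=1.387, θ₂=0.096, ω₂=0.280
apply F[9]=+7.832 → step 10: x=-0.122, v=-1.063, θ₁=0.134, ω₁=1.328, θ₂=0.101, ω₂=0.267
apply F[10]=+10.000 → step 11: x=-0.142, v=-0.966, θ₁=0.160, ω₁=1.253, θ₂=0.106, ω₂=0.239
apply F[11]=+10.000 → step 12: x=-0.161, v=-0.875, θ₁=0.184, ω₁=1.195, θ₂=0.111, ω₂=0.197
apply F[12]=+10.000 → step 13: x=-0.177, v=-0.787, θ₁=0.208, ω₁=1.152, θ₂=0.114, ω₂=0.142
apply F[13]=+10.000 → step 14: x=-0.192, v=-0.704, θ₁=0.231, ω₁=1.124, θ₂=0.116, ω₂=0.074
apply F[14]=+10.000 → step 15: x=-0.206, v=-0.625, θ₁=0.253, ω₁=1.110, θ₂=0.117, ω₂=-0.009
apply F[15]=+10.000 → step 16: x=-0.217, v=-0.550, θ₁=0.275, ω₁=1.110, θ₂=0.116, ω₂=-0.105
apply F[16]=+10.000 → step 17: x=-0.228, v=-0.477, θ₁=0.297, ω₁=1.123, θ₂=0.113, ω₂=-0.216
apply F[17]=+10.000 → step 18: x=-0.236, v=-0.408, θ₁=0.320, ω₁=1.150, θ₂=0.107, ω₂=-0.343
apply F[18]=+10.000 → step 19: x=-0.244, v=-0.341, θ₁=0.344, ω₁=1.190, θ₂=0.099, ω₂=-0.484
apply F[19]=+10.000 → step 20: x=-0.250, v=-0.277, θ₁=0.368, ω₁=1.241, θ₂=0.088, ω₂=-0.642
apply F[20]=+10.000 → step 21: x=-0.255, v=-0.214, θ₁=0.393, ω₁=1.304, θ₂=0.073, ω₂=-0.815
apply F[21]=+10.000 → step 22: x=-0.259, v=-0.151, θ₁=0.420, ω₁=1.378, θ₂=0.055, ω₂=-1.002
max |θ₁| = 0.420 ≤ 0.513 over all 23 states.

Answer: never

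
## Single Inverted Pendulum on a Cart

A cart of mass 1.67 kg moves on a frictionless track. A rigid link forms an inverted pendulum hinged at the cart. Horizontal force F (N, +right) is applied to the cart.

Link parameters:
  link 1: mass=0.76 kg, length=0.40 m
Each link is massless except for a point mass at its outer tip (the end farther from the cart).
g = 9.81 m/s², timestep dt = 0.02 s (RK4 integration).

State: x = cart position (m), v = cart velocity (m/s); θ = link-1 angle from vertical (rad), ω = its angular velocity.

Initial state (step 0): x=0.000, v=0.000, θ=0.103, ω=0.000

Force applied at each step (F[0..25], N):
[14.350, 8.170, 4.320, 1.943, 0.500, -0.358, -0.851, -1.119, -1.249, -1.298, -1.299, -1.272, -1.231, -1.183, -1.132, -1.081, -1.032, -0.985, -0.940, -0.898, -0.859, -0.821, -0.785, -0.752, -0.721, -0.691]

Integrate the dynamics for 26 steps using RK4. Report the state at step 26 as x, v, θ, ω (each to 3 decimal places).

Answer: x=0.097, v=0.072, θ=-0.022, ω=0.002

Derivation:
apply F[0]=+14.350 → step 1: x=0.002, v=0.162, θ=0.099, ω=-0.353
apply F[1]=+8.170 → step 2: x=0.006, v=0.251, θ=0.091, ω=-0.528
apply F[2]=+4.320 → step 3: x=0.011, v=0.295, θ=0.079, ω=-0.596
apply F[3]=+1.943 → step 4: x=0.017, v=0.312, θ=0.067, ω=-0.602
apply F[4]=+0.500 → step 5: x=0.024, v=0.313, θ=0.056, ω=-0.574
apply F[5]=-0.358 → step 6: x=0.030, v=0.304, θ=0.045, ω=-0.527
apply F[6]=-0.851 → step 7: x=0.036, v=0.290, θ=0.035, ω=-0.474
apply F[7]=-1.119 → step 8: x=0.041, v=0.274, θ=0.026, ω=-0.419
apply F[8]=-1.249 → step 9: x=0.047, v=0.257, θ=0.018, ω=-0.366
apply F[9]=-1.298 → step 10: x=0.052, v=0.240, θ=0.011, ω=-0.317
apply F[10]=-1.299 → step 11: x=0.056, v=0.224, θ=0.005, ω=-0.272
apply F[11]=-1.272 → step 12: x=0.061, v=0.209, θ=0.000, ω=-0.232
apply F[12]=-1.231 → step 13: x=0.065, v=0.194, θ=-0.004, ω=-0.196
apply F[13]=-1.183 → step 14: x=0.068, v=0.181, θ=-0.008, ω=-0.165
apply F[14]=-1.132 → step 15: x=0.072, v=0.168, θ=-0.011, ω=-0.138
apply F[15]=-1.081 → step 16: x=0.075, v=0.156, θ=-0.013, ω=-0.114
apply F[16]=-1.032 → step 17: x=0.078, v=0.145, θ=-0.015, ω=-0.093
apply F[17]=-0.985 → step 18: x=0.081, v=0.134, θ=-0.017, ω=-0.075
apply F[18]=-0.940 → step 19: x=0.083, v=0.125, θ=-0.018, ω=-0.060
apply F[19]=-0.898 → step 20: x=0.086, v=0.116, θ=-0.019, ω=-0.046
apply F[20]=-0.859 → step 21: x=0.088, v=0.107, θ=-0.020, ω=-0.035
apply F[21]=-0.821 → step 22: x=0.090, v=0.099, θ=-0.021, ω=-0.025
apply F[22]=-0.785 → step 23: x=0.092, v=0.092, θ=-0.021, ω=-0.016
apply F[23]=-0.752 → step 24: x=0.094, v=0.085, θ=-0.021, ω=-0.009
apply F[24]=-0.721 → step 25: x=0.095, v=0.078, θ=-0.022, ω=-0.003
apply F[25]=-0.691 → step 26: x=0.097, v=0.072, θ=-0.022, ω=0.002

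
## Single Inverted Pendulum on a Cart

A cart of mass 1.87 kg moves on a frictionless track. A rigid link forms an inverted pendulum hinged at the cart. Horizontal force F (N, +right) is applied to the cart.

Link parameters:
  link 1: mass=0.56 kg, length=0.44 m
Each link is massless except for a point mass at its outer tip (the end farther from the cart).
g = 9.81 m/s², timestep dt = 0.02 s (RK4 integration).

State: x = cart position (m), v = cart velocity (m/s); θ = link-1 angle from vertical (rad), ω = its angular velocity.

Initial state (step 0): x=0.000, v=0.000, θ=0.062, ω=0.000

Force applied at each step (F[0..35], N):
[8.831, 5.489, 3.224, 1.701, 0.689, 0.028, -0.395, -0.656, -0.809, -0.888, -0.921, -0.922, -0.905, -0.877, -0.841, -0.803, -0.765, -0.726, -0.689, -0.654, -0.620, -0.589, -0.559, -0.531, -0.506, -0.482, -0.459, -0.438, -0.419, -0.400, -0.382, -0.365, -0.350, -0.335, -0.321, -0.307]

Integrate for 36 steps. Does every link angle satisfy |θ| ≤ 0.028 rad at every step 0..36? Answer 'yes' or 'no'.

Answer: no

Derivation:
apply F[0]=+8.831 → step 1: x=0.001, v=0.091, θ=0.060, ω=-0.178
apply F[1]=+5.489 → step 2: x=0.003, v=0.146, θ=0.056, ω=-0.278
apply F[2]=+3.224 → step 3: x=0.007, v=0.177, θ=0.050, ω=-0.326
apply F[3]=+1.701 → step 4: x=0.010, v=0.193, θ=0.043, ω=-0.340
apply F[4]=+0.689 → step 5: x=0.014, v=0.198, θ=0.036, ω=-0.334
apply F[5]=+0.028 → step 6: x=0.018, v=0.196, θ=0.030, ω=-0.316
apply F[6]=-0.395 → step 7: x=0.022, v=0.191, θ=0.024, ω=-0.291
apply F[7]=-0.656 → step 8: x=0.026, v=0.182, θ=0.018, ω=-0.263
apply F[8]=-0.809 → step 9: x=0.029, v=0.173, θ=0.013, ω=-0.234
apply F[9]=-0.888 → step 10: x=0.033, v=0.163, θ=0.009, ω=-0.206
apply F[10]=-0.921 → step 11: x=0.036, v=0.152, θ=0.005, ω=-0.180
apply F[11]=-0.922 → step 12: x=0.039, v=0.142, θ=0.002, ω=-0.155
apply F[12]=-0.905 → step 13: x=0.041, v=0.133, θ=-0.001, ω=-0.133
apply F[13]=-0.877 → step 14: x=0.044, v=0.123, θ=-0.004, ω=-0.113
apply F[14]=-0.841 → step 15: x=0.046, v=0.115, θ=-0.006, ω=-0.096
apply F[15]=-0.803 → step 16: x=0.049, v=0.106, θ=-0.008, ω=-0.080
apply F[16]=-0.765 → step 17: x=0.051, v=0.099, θ=-0.009, ω=-0.066
apply F[17]=-0.726 → step 18: x=0.052, v=0.092, θ=-0.010, ω=-0.054
apply F[18]=-0.689 → step 19: x=0.054, v=0.085, θ=-0.011, ω=-0.044
apply F[19]=-0.654 → step 20: x=0.056, v=0.078, θ=-0.012, ω=-0.034
apply F[20]=-0.620 → step 21: x=0.057, v=0.073, θ=-0.013, ω=-0.027
apply F[21]=-0.589 → step 22: x=0.059, v=0.067, θ=-0.013, ω=-0.020
apply F[22]=-0.559 → step 23: x=0.060, v=0.062, θ=-0.013, ω=-0.014
apply F[23]=-0.531 → step 24: x=0.061, v=0.057, θ=-0.014, ω=-0.009
apply F[24]=-0.506 → step 25: x=0.062, v=0.052, θ=-0.014, ω=-0.004
apply F[25]=-0.482 → step 26: x=0.063, v=0.048, θ=-0.014, ω=-0.001
apply F[26]=-0.459 → step 27: x=0.064, v=0.044, θ=-0.014, ω=0.003
apply F[27]=-0.438 → step 28: x=0.065, v=0.040, θ=-0.014, ω=0.005
apply F[28]=-0.419 → step 29: x=0.066, v=0.036, θ=-0.014, ω=0.008
apply F[29]=-0.400 → step 30: x=0.067, v=0.033, θ=-0.013, ω=0.009
apply F[30]=-0.382 → step 31: x=0.067, v=0.030, θ=-0.013, ω=0.011
apply F[31]=-0.365 → step 32: x=0.068, v=0.026, θ=-0.013, ω=0.012
apply F[32]=-0.350 → step 33: x=0.068, v=0.023, θ=-0.013, ω=0.013
apply F[33]=-0.335 → step 34: x=0.069, v=0.021, θ=-0.012, ω=0.014
apply F[34]=-0.321 → step 35: x=0.069, v=0.018, θ=-0.012, ω=0.015
apply F[35]=-0.307 → step 36: x=0.069, v=0.015, θ=-0.012, ω=0.015
Max |angle| over trajectory = 0.062 rad; bound = 0.028 → exceeded.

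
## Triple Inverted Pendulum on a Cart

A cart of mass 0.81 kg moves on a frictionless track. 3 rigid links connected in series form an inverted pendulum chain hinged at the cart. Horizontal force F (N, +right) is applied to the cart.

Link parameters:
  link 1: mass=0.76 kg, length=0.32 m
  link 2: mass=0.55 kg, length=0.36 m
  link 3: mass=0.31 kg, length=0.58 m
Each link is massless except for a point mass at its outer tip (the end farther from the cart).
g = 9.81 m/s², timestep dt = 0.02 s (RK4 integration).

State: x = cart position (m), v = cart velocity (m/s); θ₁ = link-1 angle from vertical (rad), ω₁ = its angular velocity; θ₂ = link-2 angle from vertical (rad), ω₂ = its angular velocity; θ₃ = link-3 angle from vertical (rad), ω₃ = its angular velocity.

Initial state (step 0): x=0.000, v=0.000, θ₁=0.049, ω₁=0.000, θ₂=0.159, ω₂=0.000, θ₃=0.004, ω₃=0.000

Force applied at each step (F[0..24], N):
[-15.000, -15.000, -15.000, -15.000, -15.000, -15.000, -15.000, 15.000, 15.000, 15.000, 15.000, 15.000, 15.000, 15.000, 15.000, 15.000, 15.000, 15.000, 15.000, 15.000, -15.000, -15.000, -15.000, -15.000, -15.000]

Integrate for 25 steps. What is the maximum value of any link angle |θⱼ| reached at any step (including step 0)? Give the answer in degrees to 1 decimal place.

Answer: 266.0°

Derivation:
apply F[0]=-15.000 → step 1: x=-0.004, v=-0.388, θ₁=0.061, ω₁=1.181, θ₂=0.161, ω₂=0.147, θ₃=0.003, ω₃=-0.070
apply F[1]=-15.000 → step 2: x=-0.016, v=-0.780, θ₁=0.097, ω₁=2.406, θ₂=0.165, ω₂=0.254, θ₃=0.001, ω₃=-0.130
apply F[2]=-15.000 → step 3: x=-0.035, v=-1.171, θ₁=0.157, ω₁=3.680, θ₂=0.170, ω₂=0.299, θ₃=-0.002, ω₃=-0.167
apply F[3]=-15.000 → step 4: x=-0.062, v=-1.540, θ₁=0.244, ω₁=4.928, θ₂=0.176, ω₂=0.302, θ₃=-0.005, ω₃=-0.167
apply F[4]=-15.000 → step 5: x=-0.096, v=-1.853, θ₁=0.353, ω₁=6.004, θ₂=0.183, ω₂=0.345, θ₃=-0.008, ω₃=-0.120
apply F[5]=-15.000 → step 6: x=-0.136, v=-2.087, θ₁=0.482, ω₁=6.789, θ₂=0.191, ω₂=0.526, θ₃=-0.010, ω₃=-0.035
apply F[6]=-15.000 → step 7: x=-0.179, v=-2.243, θ₁=0.623, ω₁=7.292, θ₂=0.205, ω₂=0.886, θ₃=-0.009, ω₃=0.070
apply F[7]=+15.000 → step 8: x=-0.221, v=-1.912, θ₁=0.765, ω₁=6.928, θ₂=0.222, ω₂=0.810, θ₃=-0.008, ω₃=0.056
apply F[8]=+15.000 → step 9: x=-0.256, v=-1.604, θ₁=0.902, ω₁=6.799, θ₂=0.237, ω₂=0.680, θ₃=-0.007, ω₃=0.036
apply F[9]=+15.000 → step 10: x=-0.285, v=-1.302, θ₁=1.038, ω₁=6.839, θ₂=0.249, ω₂=0.529, θ₃=-0.007, ω₃=0.016
apply F[10]=+15.000 → step 11: x=-0.308, v=-0.993, θ₁=1.176, ω₁=7.013, θ₂=0.258, ω₂=0.383, θ₃=-0.007, ω₃=0.001
apply F[11]=+15.000 → step 12: x=-0.325, v=-0.668, θ₁=1.319, ω₁=7.309, θ₂=0.265, ω₂=0.271, θ₃=-0.007, ω₃=-0.008
apply F[12]=+15.000 → step 13: x=-0.334, v=-0.317, θ₁=1.469, ω₁=7.733, θ₂=0.269, ω₂=0.220, θ₃=-0.007, ω₃=-0.011
apply F[13]=+15.000 → step 14: x=-0.337, v=0.071, θ₁=1.629, ω₁=8.311, θ₂=0.274, ω₂=0.270, θ₃=-0.007, ω₃=-0.009
apply F[14]=+15.000 → step 15: x=-0.331, v=0.512, θ₁=1.803, ω₁=9.102, θ₂=0.281, ω₂=0.479, θ₃=-0.007, ω₃=-0.006
apply F[15]=+15.000 → step 16: x=-0.316, v=1.030, θ₁=1.996, ω₁=10.213, θ₂=0.295, ω₂=0.943, θ₃=-0.007, ω₃=-0.007
apply F[16]=+15.000 → step 17: x=-0.289, v=1.668, θ₁=2.215, ω₁=11.856, θ₂=0.322, ω₂=1.855, θ₃=-0.008, ω₃=-0.032
apply F[17]=+15.000 → step 18: x=-0.248, v=2.496, θ₁=2.476, ω₁=14.454, θ₂=0.375, ω₂=3.654, θ₃=-0.009, ω₃=-0.136
apply F[18]=+15.000 → step 19: x=-0.188, v=3.573, θ₁=2.804, ω₁=18.658, θ₂=0.481, ω₂=7.438, θ₃=-0.015, ω₃=-0.541
apply F[19]=+15.000 → step 20: x=-0.107, v=4.330, θ₁=3.225, ω₁=22.907, θ₂=0.696, ω₂=14.456, θ₃=-0.037, ω₃=-1.780
apply F[20]=-15.000 → step 21: x=-0.031, v=3.204, θ₁=3.658, ω₁=19.732, θ₂=1.039, ω₂=18.948, θ₃=-0.079, ω₃=-2.061
apply F[21]=-15.000 → step 22: x=0.024, v=2.326, θ₁=4.013, ω₁=15.874, θ₂=1.430, ω₂=19.939, θ₃=-0.103, ω₃=-0.104
apply F[22]=-15.000 → step 23: x=0.065, v=1.914, θ₁=4.296, ω₁=12.475, θ₂=1.833, ω₂=20.260, θ₃=-0.078, ω₃=2.725
apply F[23]=-15.000 → step 24: x=0.102, v=1.811, θ₁=4.509, ω₁=8.765, θ₂=2.239, ω₂=20.301, θ₃=0.006, ω₃=5.605
apply F[24]=-15.000 → step 25: x=0.139, v=1.834, θ₁=4.642, ω₁=4.465, θ₂=2.642, ω₂=19.907, θ₃=0.143, ω₃=7.945
Max |angle| over trajectory = 4.642 rad = 266.0°.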